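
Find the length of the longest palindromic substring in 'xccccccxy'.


Scanning 'xccccccxy' for palindromic substrings.
Substring at positions 0-7: 'xccccccx'.
Check: reverse('xccccccx') = 'xccccccx' -> palindrome confirmed.
Neighbouring characters ('-' / 'y') break symmetry, so it cannot extend further.
No longer palindromic substring exists; longest length = 8

8


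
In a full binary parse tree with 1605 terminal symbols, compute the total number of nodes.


Leaf nodes (terminals): 1605
Internal nodes = n - 1 = 1605 - 1 = 1604
Total = leaves + internal = 1605 + 1604 = 3209

3209


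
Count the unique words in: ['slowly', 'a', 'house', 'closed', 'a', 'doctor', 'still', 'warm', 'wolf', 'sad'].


Listing all tokens and tracking unique types:
  Token 1: 'slowly' -> NEW (unique so far: 1)
  Token 2: 'a' -> NEW (unique so far: 2)
  Token 3: 'house' -> NEW (unique so far: 3)
  Token 4: 'closed' -> NEW (unique so far: 4)
  Token 5: 'a' -> duplicate (unique so far: 4)
  Token 6: 'doctor' -> NEW (unique so far: 5)
  Token 7: 'still' -> NEW (unique so far: 6)
  Token 8: 'warm' -> NEW (unique so far: 7)
  Token 9: 'wolf' -> NEW (unique so far: 8)
  Token 10: 'sad' -> NEW (unique so far: 9)
Unique types: ('a', 'closed', 'doctor', 'house', 'sad', 'slowly', 'still', 'warm', 'wolf')
Vocabulary size: 9

9


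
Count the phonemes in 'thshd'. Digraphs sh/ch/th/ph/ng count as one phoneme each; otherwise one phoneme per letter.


Parsing 'thshd' greedily, digraphs first:
  'th' -> digraph (1 consonant phoneme) (phonemes so far: 1)
  'sh' -> digraph (1 consonant phoneme) (phonemes so far: 2)
  'd' -> consonant phoneme (phonemes so far: 3)
Total phonemes: 3

3


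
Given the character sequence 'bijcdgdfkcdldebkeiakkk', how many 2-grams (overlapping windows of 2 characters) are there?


String 'bijcdgdfkcdldebkeiakkk' has length L = 22.
Number of overlapping n-grams = L - n + 1
Substituting: 22 - 2 + 1 = 21

21


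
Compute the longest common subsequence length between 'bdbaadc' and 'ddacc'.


DP table for LCS of 'bdbaadc' and 'ddacc':
       d  d  a  c  c
    0  0  0  0  0  0
  b 0  0  0  0  0  0
  d 0  1  1  1  1  1
  b 0  1  1  1  1  1
  a 0  1  1  2  2  2
  a 0  1  1  2  2  2
  d 0  1  2  2  2  2
  c 0  1  2  2  3  3
LCS: 'dac'
LCS length = 3

3


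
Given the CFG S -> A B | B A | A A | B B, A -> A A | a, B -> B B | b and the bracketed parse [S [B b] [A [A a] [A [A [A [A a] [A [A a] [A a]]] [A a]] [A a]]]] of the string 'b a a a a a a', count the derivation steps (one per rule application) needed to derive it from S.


Every bracketed nonterminal node [X ...] in the tree is produced by exactly one rule application.
Reading the tree off as a leftmost derivation:
  Step 1: S  =>  B A   (applied S -> B A)
  Step 2: B A  =>  b A   (applied B -> b)
  Step 3: b A  =>  b A A   (applied A -> A A)
  Step 4: b A A  =>  b a A   (applied A -> a)
  Step 5: b a A  =>  b a A A   (applied A -> A A)
  Step 6: b a A A  =>  b a A A A   (applied A -> A A)
  Step 7: b a A A A  =>  b a A A A A   (applied A -> A A)
  Step 8: b a A A A A  =>  b a a A A A   (applied A -> a)
  Step 9: b a a A A A  =>  b a a A A A A   (applied A -> A A)
  Step 10: b a a A A A A  =>  b a a a A A A   (applied A -> a)
  Step 11: b a a a A A A  =>  b a a a a A A   (applied A -> a)
  Step 12: b a a a a A A  =>  b a a a a a A   (applied A -> a)
  Step 13: b a a a a a A  =>  b a a a a a a   (applied A -> a)
Final yield: b a a a a a a
Total rewrite steps: 13

13


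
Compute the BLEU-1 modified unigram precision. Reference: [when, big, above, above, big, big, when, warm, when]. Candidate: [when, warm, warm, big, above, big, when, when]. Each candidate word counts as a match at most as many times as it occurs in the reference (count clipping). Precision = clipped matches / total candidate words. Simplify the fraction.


Reference word counts: {'above': 2, 'big': 3, 'warm': 1, 'when': 3}
Checking each candidate word (with clipping):
  'when' -> in reference (ref count 3, used 1/3) -> match (matches: 1)
  'warm' -> in reference (ref count 1, used 1/1) -> match (matches: 2)
  'warm' -> ref count 1 already used up (1/1) -> clipped, no match (matches: 2)
  'big' -> in reference (ref count 3, used 1/3) -> match (matches: 3)
  'above' -> in reference (ref count 2, used 1/2) -> match (matches: 4)
  'big' -> in reference (ref count 3, used 2/3) -> match (matches: 5)
  'when' -> in reference (ref count 3, used 2/3) -> match (matches: 6)
  'when' -> in reference (ref count 3, used 3/3) -> match (matches: 7)
Clipped matches: 7, Candidate length: 8
Precision = 7/8

7/8


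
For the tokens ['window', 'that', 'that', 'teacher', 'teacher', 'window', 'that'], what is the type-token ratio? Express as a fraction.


Tokens: 7
Unique types: ('teacher', 'that', 'window') = 3
TTR = 3/7
Already in lowest terms.

3/7


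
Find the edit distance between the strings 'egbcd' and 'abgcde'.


Building DP table for s1='egbcd' (len 5) and s2='abgcde' (len 6):
       a  b  g  c  d  e
    0  1  2  3  4  5  6
  e 1  1  2  3  4  5  5
  g 2  2  2  2  3  4  5
  b 3  3  2  3  3  4  5
  c 4  4  3  3  3  4  5
  d 5  5  4  4  4  3  4
Edit distance = dp[5][6] = 4

4


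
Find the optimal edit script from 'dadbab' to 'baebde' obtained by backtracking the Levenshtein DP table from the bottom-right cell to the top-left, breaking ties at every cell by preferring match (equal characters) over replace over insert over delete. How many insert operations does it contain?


Edit distance = 4. Backtracking from cell (6, 6) with preference match > replace > insert > delete,
then listing the resulting alignment 'dadbab' -> 'baebde' left to right:
  Step 1: replace d->b
  Step 2: keep 'a'
  Step 3: replace d->e
  Step 4: keep 'b'
  Step 5: replace a->d
  Step 6: replace b->e
Total insertions: 0

0


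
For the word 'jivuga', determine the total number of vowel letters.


Scanning each character of 'jivuga':
  Position 1: 'j' -> consonant (running count: 0)
  Position 2: 'i' -> vowel (running count: 1)
  Position 3: 'v' -> consonant (running count: 1)
  Position 4: 'u' -> vowel (running count: 2)
  Position 5: 'g' -> consonant (running count: 2)
  Position 6: 'a' -> vowel (running count: 3)
Total vowels: 3

3


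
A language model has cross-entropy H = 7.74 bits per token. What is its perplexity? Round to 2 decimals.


Perplexity formula: PP = 2^H
H = 7.74
PP = 2^7.74
Decompose: 2^7.74 = 2^7 * 2^0.74
2^7 = 128, 2^0.74 ~ 1.6701758
PP ~ 128 * 1.6701758 = 213.7825024
Rounded to 2 decimals: 213.78

213.78


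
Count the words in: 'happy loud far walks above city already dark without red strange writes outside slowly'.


Counting words by splitting on spaces:
  Word 1: 'happy'
  Word 2: 'loud'
  Word 3: 'far'
  Word 4: 'walks'
  Word 5: 'above'
  Word 6: 'city'
  Word 7: 'already'
  Word 8: 'dark'
  Word 9: 'without'
  Word 10: 'red'
  Word 11: 'strange'
  Word 12: 'writes'
  Word 13: 'outside'
  Word 14: 'slowly'
Total words: 14

14


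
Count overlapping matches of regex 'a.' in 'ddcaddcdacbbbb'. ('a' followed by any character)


Pattern: a. means 'a' followed by any character.
Scanning 'ddcaddcdacbbbb' position-by-position:
  Pos 0: window 'dd' -> no
  Pos 1: window 'dc' -> no
  Pos 2: window 'ca' -> no
  Pos 3: window 'ad' -> MATCH
  Pos 4: window 'dd' -> no
  Pos 5: window 'dc' -> no
  Pos 6: window 'cd' -> no
  Pos 7: window 'da' -> no
  Pos 8: window 'ac' -> MATCH
  Pos 9: window 'cb' -> no
  Pos 10: window 'bb' -> no
  Pos 11: window 'bb' -> no
  Pos 12: window 'bb' -> no
  Pos 13: window 'b' -> no
Total matches: 2

2


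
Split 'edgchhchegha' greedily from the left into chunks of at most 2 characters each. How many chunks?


'edgchhchegha' has 12 characters.
Chunking with max size 2:
  Chunk 1: 'ed' (positions 0-1)
  Chunk 2: 'gc' (positions 2-3)
  Chunk 3: 'hh' (positions 4-5)
  Chunk 4: 'ch' (positions 6-7)
  Chunk 5: 'eg' (positions 8-9)
  Chunk 6: 'ha' (positions 10-11)
Total chunks: ceil(12 / 2) = 6

6


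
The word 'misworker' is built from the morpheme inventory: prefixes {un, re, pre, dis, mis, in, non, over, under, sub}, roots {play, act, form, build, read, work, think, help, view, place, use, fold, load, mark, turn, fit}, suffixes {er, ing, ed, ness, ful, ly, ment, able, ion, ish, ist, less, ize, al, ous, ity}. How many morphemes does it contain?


Segmenting 'misworker' against the inventory:
  'mis' -> prefix (morpheme 1)
  'work' -> root (morpheme 2)
  'er' -> suffix (morpheme 3)
Total morphemes: 3

3


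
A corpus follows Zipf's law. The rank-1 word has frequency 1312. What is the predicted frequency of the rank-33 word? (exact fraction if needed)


Zipf's law: freq(rank) = f1 / rank
f1 = 1312, rank = 33
freq = 1312 / 33
GCD(1312, 33) = 1
Simplified: 1312/33

1312/33


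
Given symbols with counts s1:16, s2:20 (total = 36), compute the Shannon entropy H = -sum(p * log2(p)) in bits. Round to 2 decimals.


Computing entropy H = -sum(p_i * log2(p_i)):
  s1: p = 16/36 = 0.4444, -p*log2(p) = 0.5200
  s2: p = 20/36 = 0.5556, -p*log2(p) = 0.4711
H = sum of terms = 0.9911
Rounded to 2 decimals: 0.99

0.99


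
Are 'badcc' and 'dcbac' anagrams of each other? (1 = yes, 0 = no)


Sort characters of 'badcc': 'abccd'
Sort characters of 'dcbac': 'abccd'
Sorted forms match -> they ARE anagrams
Result: 1

1


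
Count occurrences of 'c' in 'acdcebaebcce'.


Scanning 'acdcebaebcce' for 'c':
  Position 1: 'c' -> MATCH (count: 1)
  Position 3: 'c' -> MATCH (count: 2)
  Position 9: 'c' -> MATCH (count: 3)
  Position 10: 'c' -> MATCH (count: 4)
Total occurrences of 'c': 4

4


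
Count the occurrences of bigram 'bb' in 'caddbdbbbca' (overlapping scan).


Scanning 'caddbdbbbca' for bigram 'bb':
  Position 0: 'ca' -> no
  Position 1: 'ad' -> no
  Position 2: 'dd' -> no
  Position 3: 'db' -> no
  Position 4: 'bd' -> no
  Position 5: 'db' -> no
  Position 6: 'bb' -> MATCH
  Position 7: 'bb' -> MATCH
  Position 8: 'bc' -> no
  Position 9: 'ca' -> no
Total matches: 2

2


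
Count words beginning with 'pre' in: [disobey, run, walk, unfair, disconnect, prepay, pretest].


Checking each word for prefix 'pre':
  'disobey' -> no (count: 0)
  'run' -> no (count: 0)
  'walk' -> no (count: 0)
  'unfair' -> no (count: 0)
  'disconnect' -> no (count: 0)
  'prepay' -> YES, starts with 'pre' (count: 1)
  'pretest' -> YES, starts with 'pre' (count: 2)
Total with prefix 'pre': 2

2


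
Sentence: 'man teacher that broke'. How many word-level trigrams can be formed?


Word trigrams from [4] words:
  Trigram 1: (man teacher that)
  Trigram 2: (teacher that broke)
Total word trigrams: 4 - 2 = 2

2


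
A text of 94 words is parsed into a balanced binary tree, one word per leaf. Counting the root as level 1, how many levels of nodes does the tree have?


In a balanced binary tree with n leaves the deepest leaf is ceil(log2(n)) edges below the root,
so counting node levels inclusive of root and leaves gives ceil(log2(n)) + 1 levels.
log2(94) = 6.5546
ceil(6.5546) = 7
levels = 7 + 1 = 8

8


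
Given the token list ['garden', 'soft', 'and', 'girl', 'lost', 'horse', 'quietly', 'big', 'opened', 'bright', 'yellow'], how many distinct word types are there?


Listing all tokens and tracking unique types:
  Token 1: 'garden' -> NEW (unique so far: 1)
  Token 2: 'soft' -> NEW (unique so far: 2)
  Token 3: 'and' -> NEW (unique so far: 3)
  Token 4: 'girl' -> NEW (unique so far: 4)
  Token 5: 'lost' -> NEW (unique so far: 5)
  Token 6: 'horse' -> NEW (unique so far: 6)
  Token 7: 'quietly' -> NEW (unique so far: 7)
  Token 8: 'big' -> NEW (unique so far: 8)
  Token 9: 'opened' -> NEW (unique so far: 9)
  Token 10: 'bright' -> NEW (unique so far: 10)
  Token 11: 'yellow' -> NEW (unique so far: 11)
Unique types: ('and', 'big', 'bright', 'garden', 'girl', 'horse', 'lost', 'opened', 'quietly', 'soft', 'yellow')
Vocabulary size: 11

11


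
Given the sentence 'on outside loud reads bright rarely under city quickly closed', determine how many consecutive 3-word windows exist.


Word trigrams from [10] words:
  Trigram 1: (on outside loud)
  Trigram 2: (outside loud reads)
  Trigram 3: (loud reads bright)
  Trigram 4: (reads bright rarely)
  Trigram 5: (bright rarely under)
  Trigram 6: (rarely under city)
  Trigram 7: (under city quickly)
  Trigram 8: (city quickly closed)
Total word trigrams: 10 - 2 = 8

8


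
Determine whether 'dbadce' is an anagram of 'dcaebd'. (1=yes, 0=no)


Sort characters of 'dbadce': 'abcdde'
Sort characters of 'dcaebd': 'abcdde'
Sorted forms match -> they ARE anagrams
Result: 1

1


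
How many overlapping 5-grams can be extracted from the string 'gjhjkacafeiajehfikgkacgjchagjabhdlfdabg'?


String 'gjhjkacafeiajehfikgkacgjchagjabhdlfdabg' has length L = 39.
Number of overlapping n-grams = L - n + 1
Substituting: 39 - 5 + 1 = 35

35


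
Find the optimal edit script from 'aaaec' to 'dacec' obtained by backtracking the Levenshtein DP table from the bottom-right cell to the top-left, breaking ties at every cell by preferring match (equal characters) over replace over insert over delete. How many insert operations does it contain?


Edit distance = 2. Backtracking from cell (5, 5) with preference match > replace > insert > delete,
then listing the resulting alignment 'aaaec' -> 'dacec' left to right:
  Step 1: replace a->d
  Step 2: keep 'a'
  Step 3: replace a->c
  Step 4: keep 'e'
  Step 5: keep 'c'
Total insertions: 0

0


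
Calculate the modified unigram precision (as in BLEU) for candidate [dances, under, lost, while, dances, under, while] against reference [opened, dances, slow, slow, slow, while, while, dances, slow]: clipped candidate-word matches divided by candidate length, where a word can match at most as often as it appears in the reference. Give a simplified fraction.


Reference word counts: {'dances': 2, 'opened': 1, 'slow': 4, 'while': 2}
Checking each candidate word (with clipping):
  'dances' -> in reference (ref count 2, used 1/2) -> match (matches: 1)
  'under' -> not in reference -> no match (matches: 1)
  'lost' -> not in reference -> no match (matches: 1)
  'while' -> in reference (ref count 2, used 1/2) -> match (matches: 2)
  'dances' -> in reference (ref count 2, used 2/2) -> match (matches: 3)
  'under' -> not in reference -> no match (matches: 3)
  'while' -> in reference (ref count 2, used 2/2) -> match (matches: 4)
Clipped matches: 4, Candidate length: 7
Precision = 4/7

4/7


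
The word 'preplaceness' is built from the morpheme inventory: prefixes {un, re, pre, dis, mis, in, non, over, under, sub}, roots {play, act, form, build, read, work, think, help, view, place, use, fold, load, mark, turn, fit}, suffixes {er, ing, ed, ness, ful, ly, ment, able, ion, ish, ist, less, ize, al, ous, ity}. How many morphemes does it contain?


Segmenting 'preplaceness' against the inventory:
  'pre' -> prefix (morpheme 1)
  'place' -> root (morpheme 2)
  'ness' -> suffix (morpheme 3)
Total morphemes: 3

3


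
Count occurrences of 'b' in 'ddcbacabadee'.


Scanning 'ddcbacabadee' for 'b':
  Position 3: 'b' -> MATCH (count: 1)
  Position 7: 'b' -> MATCH (count: 2)
Total occurrences of 'b': 2

2


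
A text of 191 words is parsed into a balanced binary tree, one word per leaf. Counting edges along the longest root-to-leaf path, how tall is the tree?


In a balanced binary tree with n leaves the deepest leaf is ceil(log2(n)) edges below the root.
log2(191) = 7.5774
ceil(7.5774) = 8
height (edges) = 8

8


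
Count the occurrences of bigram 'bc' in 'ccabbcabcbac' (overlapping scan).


Scanning 'ccabbcabcbac' for bigram 'bc':
  Position 0: 'cc' -> no
  Position 1: 'ca' -> no
  Position 2: 'ab' -> no
  Position 3: 'bb' -> no
  Position 4: 'bc' -> MATCH
  Position 5: 'ca' -> no
  Position 6: 'ab' -> no
  Position 7: 'bc' -> MATCH
  Position 8: 'cb' -> no
  Position 9: 'ba' -> no
  Position 10: 'ac' -> no
Total matches: 2

2


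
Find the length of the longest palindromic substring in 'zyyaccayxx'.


Scanning 'zyyaccayxx' for palindromic substrings.
Substring at positions 2-7: 'yaccay'.
Check: reverse('yaccay') = 'yaccay' -> palindrome confirmed.
Neighbouring characters ('y' / 'x') break symmetry, so it cannot extend further.
No longer palindromic substring exists; longest length = 6

6


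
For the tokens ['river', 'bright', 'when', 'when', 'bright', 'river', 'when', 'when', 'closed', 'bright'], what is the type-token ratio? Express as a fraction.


Tokens: 10
Unique types: ('bright', 'closed', 'river', 'when') = 4
TTR = 4/10
Simplify: divide both by 2 -> 2/5
TTR = 2/5

2/5


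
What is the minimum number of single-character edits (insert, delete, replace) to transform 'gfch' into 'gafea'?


Building DP table for s1='gfch' (len 4) and s2='gafea' (len 5):
       g  a  f  e  a
    0  1  2  3  4  5
  g 1  0  1  2  3  4
  f 2  1  1  1  2  3
  c 3  2  2  2  2  3
  h 4  3  3  3  3  3
Edit distance = dp[4][5] = 3

3


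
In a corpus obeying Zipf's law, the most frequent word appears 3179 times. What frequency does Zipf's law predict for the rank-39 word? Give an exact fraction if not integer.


Zipf's law: freq(rank) = f1 / rank
f1 = 3179, rank = 39
freq = 3179 / 39
GCD(3179, 39) = 1
Simplified: 3179/39

3179/39


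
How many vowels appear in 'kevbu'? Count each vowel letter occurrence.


Scanning each character of 'kevbu':
  Position 1: 'k' -> consonant (running count: 0)
  Position 2: 'e' -> vowel (running count: 1)
  Position 3: 'v' -> consonant (running count: 1)
  Position 4: 'b' -> consonant (running count: 1)
  Position 5: 'u' -> vowel (running count: 2)
Total vowels: 2

2


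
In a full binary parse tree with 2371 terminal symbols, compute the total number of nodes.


Leaf nodes (terminals): 2371
Internal nodes = n - 1 = 2371 - 1 = 2370
Total = leaves + internal = 2371 + 2370 = 4741

4741


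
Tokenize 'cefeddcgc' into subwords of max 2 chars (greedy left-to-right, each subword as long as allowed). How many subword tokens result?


'cefeddcgc' has 9 characters.
Chunking with max size 2:
  Chunk 1: 'ce' (positions 0-1)
  Chunk 2: 'fe' (positions 2-3)
  Chunk 3: 'dd' (positions 4-5)
  Chunk 4: 'cg' (positions 6-7)
  Chunk 5: 'c' (positions 8-8)
Total chunks: ceil(9 / 2) = 5

5


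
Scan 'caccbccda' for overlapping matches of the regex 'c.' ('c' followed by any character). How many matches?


Pattern: c. means 'c' followed by any character.
Scanning 'caccbccda' position-by-position:
  Pos 0: window 'ca' -> MATCH
  Pos 1: window 'ac' -> no
  Pos 2: window 'cc' -> MATCH
  Pos 3: window 'cb' -> MATCH
  Pos 4: window 'bc' -> no
  Pos 5: window 'cc' -> MATCH
  Pos 6: window 'cd' -> MATCH
  Pos 7: window 'da' -> no
  Pos 8: window 'a' -> no
Total matches: 5

5


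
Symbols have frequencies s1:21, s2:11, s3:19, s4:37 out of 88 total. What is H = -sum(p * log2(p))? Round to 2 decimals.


Computing entropy H = -sum(p_i * log2(p_i)):
  s1: p = 21/88 = 0.2386, -p*log2(p) = 0.4933
  s2: p = 11/88 = 0.1250, -p*log2(p) = 0.3750
  s3: p = 19/88 = 0.2159, -p*log2(p) = 0.4775
  s4: p = 37/88 = 0.4205, -p*log2(p) = 0.5256
H = sum of terms = 1.8714
Rounded to 2 decimals: 1.87

1.87


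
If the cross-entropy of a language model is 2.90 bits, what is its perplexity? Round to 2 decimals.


Perplexity formula: PP = 2^H
H = 2.90
PP = 2^2.90
Decompose: 2^2.90 = 2^2 * 2^0.90
2^2 = 4, 2^0.90 ~ 1.8660660
PP ~ 4 * 1.8660660 = 7.4642640
Rounded to 2 decimals: 7.46

7.46


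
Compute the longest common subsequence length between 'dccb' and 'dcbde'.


DP table for LCS of 'dccb' and 'dcbde':
       d  c  b  d  e
    0  0  0  0  0  0
  d 0  1  1  1  1  1
  c 0  1  2  2  2  2
  c 0  1  2  2  2  2
  b 0  1  2  3  3  3
LCS: 'dcb'
LCS length = 3

3


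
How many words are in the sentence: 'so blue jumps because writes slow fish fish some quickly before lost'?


Counting words by splitting on spaces:
  Word 1: 'so'
  Word 2: 'blue'
  Word 3: 'jumps'
  Word 4: 'because'
  Word 5: 'writes'
  Word 6: 'slow'
  Word 7: 'fish'
  Word 8: 'fish'
  Word 9: 'some'
  Word 10: 'quickly'
  Word 11: 'before'
  Word 12: 'lost'
Total words: 12

12


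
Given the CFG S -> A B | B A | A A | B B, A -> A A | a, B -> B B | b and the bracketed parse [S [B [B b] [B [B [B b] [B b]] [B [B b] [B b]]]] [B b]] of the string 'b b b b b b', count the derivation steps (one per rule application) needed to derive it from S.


Every bracketed nonterminal node [X ...] in the tree is produced by exactly one rule application.
Reading the tree off as a leftmost derivation:
  Step 1: S  =>  B B   (applied S -> B B)
  Step 2: B B  =>  B B B   (applied B -> B B)
  Step 3: B B B  =>  b B B   (applied B -> b)
  Step 4: b B B  =>  b B B B   (applied B -> B B)
  Step 5: b B B B  =>  b B B B B   (applied B -> B B)
  Step 6: b B B B B  =>  b b B B B   (applied B -> b)
  Step 7: b b B B B  =>  b b b B B   (applied B -> b)
  Step 8: b b b B B  =>  b b b B B B   (applied B -> B B)
  Step 9: b b b B B B  =>  b b b b B B   (applied B -> b)
  Step 10: b b b b B B  =>  b b b b b B   (applied B -> b)
  Step 11: b b b b b B  =>  b b b b b b   (applied B -> b)
Final yield: b b b b b b
Total rewrite steps: 11

11


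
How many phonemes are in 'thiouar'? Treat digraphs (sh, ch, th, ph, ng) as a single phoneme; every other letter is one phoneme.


Parsing 'thiouar' greedily, digraphs first:
  'th' -> digraph (1 consonant phoneme) (phonemes so far: 1)
  'i' -> vowel phoneme (phonemes so far: 2)
  'o' -> vowel phoneme (phonemes so far: 3)
  'u' -> vowel phoneme (phonemes so far: 4)
  'a' -> vowel phoneme (phonemes so far: 5)
  'r' -> consonant phoneme (phonemes so far: 6)
Total phonemes: 6

6


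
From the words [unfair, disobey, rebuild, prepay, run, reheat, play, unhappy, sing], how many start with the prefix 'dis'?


Checking each word for prefix 'dis':
  'unfair' -> no (count: 0)
  'disobey' -> YES, starts with 'dis' (count: 1)
  'rebuild' -> no (count: 1)
  'prepay' -> no (count: 1)
  'run' -> no (count: 1)
  'reheat' -> no (count: 1)
  'play' -> no (count: 1)
  'unhappy' -> no (count: 1)
  'sing' -> no (count: 1)
Total with prefix 'dis': 1

1


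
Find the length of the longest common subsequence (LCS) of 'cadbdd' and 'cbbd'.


DP table for LCS of 'cadbdd' and 'cbbd':
       c  b  b  d
    0  0  0  0  0
  c 0  1  1  1  1
  a 0  1  1  1  1
  d 0  1  1  1  2
  b 0  1  2  2  2
  d 0  1  2  2  3
  d 0  1  2  2  3
LCS: 'cbd'
LCS length = 3

3


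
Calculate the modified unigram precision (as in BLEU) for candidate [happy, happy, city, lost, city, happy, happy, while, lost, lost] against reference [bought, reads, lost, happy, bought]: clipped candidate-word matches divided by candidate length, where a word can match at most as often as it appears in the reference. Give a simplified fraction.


Reference word counts: {'bought': 2, 'happy': 1, 'lost': 1, 'reads': 1}
Checking each candidate word (with clipping):
  'happy' -> in reference (ref count 1, used 1/1) -> match (matches: 1)
  'happy' -> ref count 1 already used up (1/1) -> clipped, no match (matches: 1)
  'city' -> not in reference -> no match (matches: 1)
  'lost' -> in reference (ref count 1, used 1/1) -> match (matches: 2)
  'city' -> not in reference -> no match (matches: 2)
  'happy' -> ref count 1 already used up (1/1) -> clipped, no match (matches: 2)
  'happy' -> ref count 1 already used up (1/1) -> clipped, no match (matches: 2)
  'while' -> not in reference -> no match (matches: 2)
  'lost' -> ref count 1 already used up (1/1) -> clipped, no match (matches: 2)
  'lost' -> ref count 1 already used up (1/1) -> clipped, no match (matches: 2)
Clipped matches: 2, Candidate length: 10
Precision = 2/10 = 1/5

1/5


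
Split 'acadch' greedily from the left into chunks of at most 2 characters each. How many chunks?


'acadch' has 6 characters.
Chunking with max size 2:
  Chunk 1: 'ac' (positions 0-1)
  Chunk 2: 'ad' (positions 2-3)
  Chunk 3: 'ch' (positions 4-5)
Total chunks: ceil(6 / 2) = 3

3


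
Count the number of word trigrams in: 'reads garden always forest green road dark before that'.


Word trigrams from [9] words:
  Trigram 1: (reads garden always)
  Trigram 2: (garden always forest)
  Trigram 3: (always forest green)
  Trigram 4: (forest green road)
  Trigram 5: (green road dark)
  Trigram 6: (road dark before)
  Trigram 7: (dark before that)
Total word trigrams: 9 - 2 = 7

7


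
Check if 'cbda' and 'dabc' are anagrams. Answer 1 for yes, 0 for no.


Sort characters of 'cbda': 'abcd'
Sort characters of 'dabc': 'abcd'
Sorted forms match -> they ARE anagrams
Result: 1

1


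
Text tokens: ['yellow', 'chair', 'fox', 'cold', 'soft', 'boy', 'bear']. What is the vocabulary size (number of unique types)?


Listing all tokens and tracking unique types:
  Token 1: 'yellow' -> NEW (unique so far: 1)
  Token 2: 'chair' -> NEW (unique so far: 2)
  Token 3: 'fox' -> NEW (unique so far: 3)
  Token 4: 'cold' -> NEW (unique so far: 4)
  Token 5: 'soft' -> NEW (unique so far: 5)
  Token 6: 'boy' -> NEW (unique so far: 6)
  Token 7: 'bear' -> NEW (unique so far: 7)
Unique types: ('bear', 'boy', 'chair', 'cold', 'fox', 'soft', 'yellow')
Vocabulary size: 7

7


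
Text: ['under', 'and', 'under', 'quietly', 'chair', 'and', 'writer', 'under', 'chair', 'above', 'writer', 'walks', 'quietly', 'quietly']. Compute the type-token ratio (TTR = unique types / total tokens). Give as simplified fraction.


Tokens: 14
Unique types: ('above', 'and', 'chair', 'quietly', 'under', 'walks', 'writer') = 7
TTR = 7/14
Simplify: divide both by 7 -> 1/2
TTR = 1/2

1/2


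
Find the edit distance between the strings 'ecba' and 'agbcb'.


Building DP table for s1='ecba' (len 4) and s2='agbcb' (len 5):
       a  g  b  c  b
    0  1  2  3  4  5
  e 1  1  2  3  4  5
  c 2  2  2  3  3  4
  b 3  3  3  2  3  3
  a 4  3  4  3  3  4
Edit distance = dp[4][5] = 4

4


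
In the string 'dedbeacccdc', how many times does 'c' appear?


Scanning 'dedbeacccdc' for 'c':
  Position 6: 'c' -> MATCH (count: 1)
  Position 7: 'c' -> MATCH (count: 2)
  Position 8: 'c' -> MATCH (count: 3)
  Position 10: 'c' -> MATCH (count: 4)
Total occurrences of 'c': 4

4


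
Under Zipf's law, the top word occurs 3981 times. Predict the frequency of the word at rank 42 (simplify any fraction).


Zipf's law: freq(rank) = f1 / rank
f1 = 3981, rank = 42
freq = 3981 / 42
GCD(3981, 42) = 3
Simplified: 1327/14

1327/14


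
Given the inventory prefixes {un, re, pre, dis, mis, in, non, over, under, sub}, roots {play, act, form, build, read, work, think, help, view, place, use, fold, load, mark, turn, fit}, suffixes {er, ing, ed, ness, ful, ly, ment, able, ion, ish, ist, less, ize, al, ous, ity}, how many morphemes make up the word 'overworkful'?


Segmenting 'overworkful' against the inventory:
  'over' -> prefix (morpheme 1)
  'work' -> root (morpheme 2)
  'ful' -> suffix (morpheme 3)
Total morphemes: 3

3


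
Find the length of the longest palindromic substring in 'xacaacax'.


Scanning 'xacaacax' for palindromic substrings.
Substring at positions 0-7: 'xacaacax'.
Check: reverse('xacaacax') = 'xacaacax' -> palindrome confirmed.
No longer palindromic substring exists; longest length = 8

8


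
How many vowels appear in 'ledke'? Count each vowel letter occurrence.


Scanning each character of 'ledke':
  Position 1: 'l' -> consonant (running count: 0)
  Position 2: 'e' -> vowel (running count: 1)
  Position 3: 'd' -> consonant (running count: 1)
  Position 4: 'k' -> consonant (running count: 1)
  Position 5: 'e' -> vowel (running count: 2)
Total vowels: 2

2


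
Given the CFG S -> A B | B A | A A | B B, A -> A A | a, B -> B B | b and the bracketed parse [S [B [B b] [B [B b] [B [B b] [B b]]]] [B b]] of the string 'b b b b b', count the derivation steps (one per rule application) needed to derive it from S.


Every bracketed nonterminal node [X ...] in the tree is produced by exactly one rule application.
Reading the tree off as a leftmost derivation:
  Step 1: S  =>  B B   (applied S -> B B)
  Step 2: B B  =>  B B B   (applied B -> B B)
  Step 3: B B B  =>  b B B   (applied B -> b)
  Step 4: b B B  =>  b B B B   (applied B -> B B)
  Step 5: b B B B  =>  b b B B   (applied B -> b)
  Step 6: b b B B  =>  b b B B B   (applied B -> B B)
  Step 7: b b B B B  =>  b b b B B   (applied B -> b)
  Step 8: b b b B B  =>  b b b b B   (applied B -> b)
  Step 9: b b b b B  =>  b b b b b   (applied B -> b)
Final yield: b b b b b
Total rewrite steps: 9

9


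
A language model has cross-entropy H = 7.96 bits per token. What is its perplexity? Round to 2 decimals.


Perplexity formula: PP = 2^H
H = 7.96
PP = 2^7.96
Decompose: 2^7.96 = 2^7 * 2^0.96
2^7 = 128, 2^0.96 ~ 1.9453099
PP ~ 128 * 1.9453099 = 248.9996672
Rounded to 2 decimals: 249.00

249.00


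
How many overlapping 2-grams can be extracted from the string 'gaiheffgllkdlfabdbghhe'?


String 'gaiheffgllkdlfabdbghhe' has length L = 22.
Number of overlapping n-grams = L - n + 1
Substituting: 22 - 2 + 1 = 21

21


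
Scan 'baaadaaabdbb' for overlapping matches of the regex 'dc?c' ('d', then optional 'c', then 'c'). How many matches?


Pattern: dc?c means 'd', then optional 'c', then 'c'.
Scanning 'baaadaaabdbb' position-by-position:
  Pos 0: window 'baa' -> no
  Pos 1: window 'aaa' -> no
  Pos 2: window 'aad' -> no
  Pos 3: window 'ada' -> no
  Pos 4: window 'daa' -> no
  Pos 5: window 'aaa' -> no
  Pos 6: window 'aab' -> no
  Pos 7: window 'abd' -> no
  Pos 8: window 'bdb' -> no
  Pos 9: window 'dbb' -> no
  Pos 10: window 'bb' -> no
  Pos 11: window 'b' -> no
Total matches: 0

0


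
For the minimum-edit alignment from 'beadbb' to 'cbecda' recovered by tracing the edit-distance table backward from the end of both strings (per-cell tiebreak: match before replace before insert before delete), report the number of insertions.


Edit distance = 4. Backtracking from cell (6, 6) with preference match > replace > insert > delete,
then listing the resulting alignment 'beadbb' -> 'cbecda' left to right:
  Step 1: insert 'c' [insertion #1]
  Step 2: keep 'b'
  Step 3: keep 'e'
  Step 4: replace a->c
  Step 5: keep 'd'
  Step 6: delete 'b'
  Step 7: replace b->a
Total insertions: 1

1


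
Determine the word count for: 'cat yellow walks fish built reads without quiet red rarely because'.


Counting words by splitting on spaces:
  Word 1: 'cat'
  Word 2: 'yellow'
  Word 3: 'walks'
  Word 4: 'fish'
  Word 5: 'built'
  Word 6: 'reads'
  Word 7: 'without'
  Word 8: 'quiet'
  Word 9: 'red'
  Word 10: 'rarely'
  Word 11: 'because'
Total words: 11

11


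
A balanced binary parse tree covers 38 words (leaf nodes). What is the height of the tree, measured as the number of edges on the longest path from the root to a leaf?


In a balanced binary tree with n leaves the deepest leaf is ceil(log2(n)) edges below the root.
log2(38) = 5.2479
ceil(5.2479) = 6
height (edges) = 6

6


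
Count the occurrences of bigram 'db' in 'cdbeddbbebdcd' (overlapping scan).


Scanning 'cdbeddbbebdcd' for bigram 'db':
  Position 0: 'cd' -> no
  Position 1: 'db' -> MATCH
  Position 2: 'be' -> no
  Position 3: 'ed' -> no
  Position 4: 'dd' -> no
  Position 5: 'db' -> MATCH
  Position 6: 'bb' -> no
  Position 7: 'be' -> no
  Position 8: 'eb' -> no
  Position 9: 'bd' -> no
  Position 10: 'dc' -> no
  Position 11: 'cd' -> no
Total matches: 2

2


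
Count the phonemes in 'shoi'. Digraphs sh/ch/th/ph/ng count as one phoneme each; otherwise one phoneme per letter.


Parsing 'shoi' greedily, digraphs first:
  'sh' -> digraph (1 consonant phoneme) (phonemes so far: 1)
  'o' -> vowel phoneme (phonemes so far: 2)
  'i' -> vowel phoneme (phonemes so far: 3)
Total phonemes: 3

3


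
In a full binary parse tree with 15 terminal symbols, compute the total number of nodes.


Leaf nodes (terminals): 15
Internal nodes = n - 1 = 15 - 1 = 14
Total = leaves + internal = 15 + 14 = 29

29


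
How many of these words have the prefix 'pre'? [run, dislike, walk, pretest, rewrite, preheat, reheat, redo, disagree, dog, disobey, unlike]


Checking each word for prefix 'pre':
  'run' -> no (count: 0)
  'dislike' -> no (count: 0)
  'walk' -> no (count: 0)
  'pretest' -> YES, starts with 'pre' (count: 1)
  'rewrite' -> no (count: 1)
  'preheat' -> YES, starts with 'pre' (count: 2)
  'reheat' -> no (count: 2)
  'redo' -> no (count: 2)
  'disagree' -> no (count: 2)
  'dog' -> no (count: 2)
  'disobey' -> no (count: 2)
  'unlike' -> no (count: 2)
Total with prefix 'pre': 2

2


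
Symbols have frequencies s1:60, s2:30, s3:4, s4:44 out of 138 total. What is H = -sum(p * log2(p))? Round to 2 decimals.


Computing entropy H = -sum(p_i * log2(p_i)):
  s1: p = 60/138 = 0.4348, -p*log2(p) = 0.5224
  s2: p = 30/138 = 0.2174, -p*log2(p) = 0.4786
  s3: p = 4/138 = 0.0290, -p*log2(p) = 0.1481
  s4: p = 44/138 = 0.3188, -p*log2(p) = 0.5258
H = sum of terms = 1.6749
Rounded to 2 decimals: 1.67

1.67


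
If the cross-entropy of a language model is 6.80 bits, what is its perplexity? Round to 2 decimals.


Perplexity formula: PP = 2^H
H = 6.80
PP = 2^6.80
Decompose: 2^6.80 = 2^6 * 2^0.80
2^6 = 64, 2^0.80 ~ 1.7411011
PP ~ 64 * 1.7411011 = 111.4304704
Rounded to 2 decimals: 111.43

111.43


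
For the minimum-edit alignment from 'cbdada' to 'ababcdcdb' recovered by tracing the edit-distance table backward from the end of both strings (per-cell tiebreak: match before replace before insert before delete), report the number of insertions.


Edit distance = 6. Backtracking from cell (6, 9) with preference match > replace > insert > delete,
then listing the resulting alignment 'cbdada' -> 'ababcdcdb' left to right:
  Step 1: insert 'a' [insertion #1]
  Step 2: insert 'b' [insertion #2]
  Step 3: replace c->a
  Step 4: keep 'b'
  Step 5: insert 'c' [insertion #3]
  Step 6: keep 'd'
  Step 7: replace a->c
  Step 8: keep 'd'
  Step 9: replace a->b
Total insertions: 3

3


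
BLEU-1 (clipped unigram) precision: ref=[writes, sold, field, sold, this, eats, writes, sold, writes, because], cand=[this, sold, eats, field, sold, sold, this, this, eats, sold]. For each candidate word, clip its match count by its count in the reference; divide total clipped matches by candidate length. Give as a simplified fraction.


Reference word counts: {'because': 1, 'eats': 1, 'field': 1, 'sold': 3, 'this': 1, 'writes': 3}
Checking each candidate word (with clipping):
  'this' -> in reference (ref count 1, used 1/1) -> match (matches: 1)
  'sold' -> in reference (ref count 3, used 1/3) -> match (matches: 2)
  'eats' -> in reference (ref count 1, used 1/1) -> match (matches: 3)
  'field' -> in reference (ref count 1, used 1/1) -> match (matches: 4)
  'sold' -> in reference (ref count 3, used 2/3) -> match (matches: 5)
  'sold' -> in reference (ref count 3, used 3/3) -> match (matches: 6)
  'this' -> ref count 1 already used up (1/1) -> clipped, no match (matches: 6)
  'this' -> ref count 1 already used up (1/1) -> clipped, no match (matches: 6)
  'eats' -> ref count 1 already used up (1/1) -> clipped, no match (matches: 6)
  'sold' -> ref count 3 already used up (3/3) -> clipped, no match (matches: 6)
Clipped matches: 6, Candidate length: 10
Precision = 6/10 = 3/5

3/5


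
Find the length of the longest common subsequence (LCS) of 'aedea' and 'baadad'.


DP table for LCS of 'aedea' and 'baadad':
       b  a  a  d  a  d
    0  0  0  0  0  0  0
  a 0  0  1  1  1  1  1
  e 0  0  1  1  1  1  1
  d 0  0  1  1  2  2  2
  e 0  0  1  1  2  2  2
  a 0  0  1  2  2  3  3
LCS: 'ada'
LCS length = 3

3


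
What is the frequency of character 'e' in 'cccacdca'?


Scanning 'cccacdca' for 'e':
  No matches found.
Total occurrences of 'e': 0

0


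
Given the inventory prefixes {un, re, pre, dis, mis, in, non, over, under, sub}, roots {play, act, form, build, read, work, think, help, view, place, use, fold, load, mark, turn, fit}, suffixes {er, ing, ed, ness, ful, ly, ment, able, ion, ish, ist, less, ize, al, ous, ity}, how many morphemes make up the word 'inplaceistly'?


Segmenting 'inplaceistly' against the inventory:
  'in' -> prefix (morpheme 1)
  'place' -> root (morpheme 2)
  'ist' -> suffix (morpheme 3)
  'ly' -> suffix (morpheme 4)
Total morphemes: 4

4


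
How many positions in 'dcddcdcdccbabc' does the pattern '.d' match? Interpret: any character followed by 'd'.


Pattern: .d means any character followed by 'd'.
Scanning 'dcddcdcdccbabc' position-by-position:
  Pos 0: window 'dc' -> no
  Pos 1: window 'cd' -> MATCH
  Pos 2: window 'dd' -> MATCH
  Pos 3: window 'dc' -> no
  Pos 4: window 'cd' -> MATCH
  Pos 5: window 'dc' -> no
  Pos 6: window 'cd' -> MATCH
  Pos 7: window 'dc' -> no
  Pos 8: window 'cc' -> no
  Pos 9: window 'cb' -> no
  Pos 10: window 'ba' -> no
  Pos 11: window 'ab' -> no
  Pos 12: window 'bc' -> no
  Pos 13: window 'c' -> no
Total matches: 4

4


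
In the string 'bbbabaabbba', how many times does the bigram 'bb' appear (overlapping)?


Scanning 'bbbabaabbba' for bigram 'bb':
  Position 0: 'bb' -> MATCH
  Position 1: 'bb' -> MATCH
  Position 2: 'ba' -> no
  Position 3: 'ab' -> no
  Position 4: 'ba' -> no
  Position 5: 'aa' -> no
  Position 6: 'ab' -> no
  Position 7: 'bb' -> MATCH
  Position 8: 'bb' -> MATCH
  Position 9: 'ba' -> no
Total matches: 4

4


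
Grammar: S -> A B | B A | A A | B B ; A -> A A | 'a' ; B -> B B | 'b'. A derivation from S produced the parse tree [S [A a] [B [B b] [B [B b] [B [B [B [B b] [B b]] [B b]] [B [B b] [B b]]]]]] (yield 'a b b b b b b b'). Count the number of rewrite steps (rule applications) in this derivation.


Every bracketed nonterminal node [X ...] in the tree is produced by exactly one rule application.
Reading the tree off as a leftmost derivation:
  Step 1: S  =>  A B   (applied S -> A B)
  Step 2: A B  =>  a B   (applied A -> a)
  Step 3: a B  =>  a B B   (applied B -> B B)
  Step 4: a B B  =>  a b B   (applied B -> b)
  Step 5: a b B  =>  a b B B   (applied B -> B B)
  Step 6: a b B B  =>  a b b B   (applied B -> b)
  Step 7: a b b B  =>  a b b B B   (applied B -> B B)
  Step 8: a b b B B  =>  a b b B B B   (applied B -> B B)
  Step 9: a b b B B B  =>  a b b B B B B   (applied B -> B B)
  Step 10: a b b B B B B  =>  a b b b B B B   (applied B -> b)
  Step 11: a b b b B B B  =>  a b b b b B B   (applied B -> b)
  Step 12: a b b b b B B  =>  a b b b b b B   (applied B -> b)
  Step 13: a b b b b b B  =>  a b b b b b B B   (applied B -> B B)
  Step 14: a b b b b b B B  =>  a b b b b b b B   (applied B -> b)
  Step 15: a b b b b b b B  =>  a b b b b b b b   (applied B -> b)
Final yield: a b b b b b b b
Total rewrite steps: 15

15


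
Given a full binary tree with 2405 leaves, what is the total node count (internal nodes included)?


Leaf nodes (terminals): 2405
Internal nodes = n - 1 = 2405 - 1 = 2404
Total = leaves + internal = 2405 + 2404 = 4809

4809


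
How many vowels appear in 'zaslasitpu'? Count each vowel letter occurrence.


Scanning each character of 'zaslasitpu':
  Position 1: 'z' -> consonant (running count: 0)
  Position 2: 'a' -> vowel (running count: 1)
  Position 3: 's' -> consonant (running count: 1)
  Position 4: 'l' -> consonant (running count: 1)
  Position 5: 'a' -> vowel (running count: 2)
  Position 6: 's' -> consonant (running count: 2)
  Position 7: 'i' -> vowel (running count: 3)
  Position 8: 't' -> consonant (running count: 3)
  Position 9: 'p' -> consonant (running count: 3)
  Position 10: 'u' -> vowel (running count: 4)
Total vowels: 4

4


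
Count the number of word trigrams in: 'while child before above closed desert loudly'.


Word trigrams from [7] words:
  Trigram 1: (while child before)
  Trigram 2: (child before above)
  Trigram 3: (before above closed)
  Trigram 4: (above closed desert)
  Trigram 5: (closed desert loudly)
Total word trigrams: 7 - 2 = 5

5


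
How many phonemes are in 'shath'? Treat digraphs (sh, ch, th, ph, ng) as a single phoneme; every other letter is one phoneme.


Parsing 'shath' greedily, digraphs first:
  'sh' -> digraph (1 consonant phoneme) (phonemes so far: 1)
  'a' -> vowel phoneme (phonemes so far: 2)
  'th' -> digraph (1 consonant phoneme) (phonemes so far: 3)
Total phonemes: 3

3
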